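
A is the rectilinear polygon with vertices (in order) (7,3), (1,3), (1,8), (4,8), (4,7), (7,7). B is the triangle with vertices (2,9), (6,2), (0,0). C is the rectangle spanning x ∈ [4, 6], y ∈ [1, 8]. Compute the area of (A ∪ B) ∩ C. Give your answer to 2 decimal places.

10.38

|A ∪ B| = 38.3611.
|(A ∪ B) ∩ C| = 10.38.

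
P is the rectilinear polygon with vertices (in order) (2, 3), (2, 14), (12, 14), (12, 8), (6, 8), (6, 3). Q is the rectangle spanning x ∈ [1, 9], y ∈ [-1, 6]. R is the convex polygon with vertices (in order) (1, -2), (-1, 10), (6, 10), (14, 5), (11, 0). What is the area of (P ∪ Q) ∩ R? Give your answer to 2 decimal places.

74.30

|P ∪ Q| = 124.
|(P ∪ Q) ∩ R| = 74.30.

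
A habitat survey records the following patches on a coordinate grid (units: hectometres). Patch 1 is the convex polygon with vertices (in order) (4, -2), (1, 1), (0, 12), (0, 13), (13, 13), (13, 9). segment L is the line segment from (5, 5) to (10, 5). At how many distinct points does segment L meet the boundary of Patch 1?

The segment meets the boundary at (9.727,5).

1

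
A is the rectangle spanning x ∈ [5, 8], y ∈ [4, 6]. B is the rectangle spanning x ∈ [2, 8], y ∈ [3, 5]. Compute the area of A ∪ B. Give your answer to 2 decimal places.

By inclusion–exclusion:
Individual areas: |A| = 6, |B| = 12.
|A∩B|: x∈[5,8], y∈[4,5] → 3·1 = 3.
|A ∪ B| = 18 − 3 = 15.00.

15.00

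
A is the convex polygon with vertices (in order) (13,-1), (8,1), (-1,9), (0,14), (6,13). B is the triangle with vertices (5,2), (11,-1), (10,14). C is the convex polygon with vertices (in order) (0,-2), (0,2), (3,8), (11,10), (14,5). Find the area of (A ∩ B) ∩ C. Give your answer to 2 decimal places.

19.65

The region (A ∩ B) ∩ C is the polygon with vertices (5.507,3.216), (7.955,9.091), (10.692,3.615), (10.71,3.355), (7.28,1.64).
By the shoelace formula its area is 19.65.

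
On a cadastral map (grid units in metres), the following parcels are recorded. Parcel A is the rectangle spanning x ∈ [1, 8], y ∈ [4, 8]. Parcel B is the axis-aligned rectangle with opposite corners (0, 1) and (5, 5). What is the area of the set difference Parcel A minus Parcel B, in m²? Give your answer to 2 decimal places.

24.00

|Parcel A∩Parcel B|: x∈[1,5], y∈[4,5] → 4·1 = 4.
|Parcel A| = 28.
|Parcel A ∖ Parcel B| = |Parcel A| − |Parcel A∩Parcel B| = 28 − 4 = 24.00.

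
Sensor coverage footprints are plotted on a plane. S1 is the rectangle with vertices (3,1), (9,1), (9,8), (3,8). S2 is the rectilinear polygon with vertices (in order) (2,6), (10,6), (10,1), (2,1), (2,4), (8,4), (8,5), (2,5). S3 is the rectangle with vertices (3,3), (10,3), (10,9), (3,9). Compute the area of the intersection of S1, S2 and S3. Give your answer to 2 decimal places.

The intersection is the polygon with vertices (3,4), (8,4), (8,5), (3,5), (3,6), (9,6), (9,3), (3,3).
By the shoelace formula its area is 13.00.

13.00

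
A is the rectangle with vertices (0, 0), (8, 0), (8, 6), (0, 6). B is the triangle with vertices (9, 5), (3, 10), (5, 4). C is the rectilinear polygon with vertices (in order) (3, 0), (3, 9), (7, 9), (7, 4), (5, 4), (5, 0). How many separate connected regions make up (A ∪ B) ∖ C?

3

(A ∪ B) ∖ C splits into 3 disjoint pieces (area 14.8083, area 18, area 0.4333).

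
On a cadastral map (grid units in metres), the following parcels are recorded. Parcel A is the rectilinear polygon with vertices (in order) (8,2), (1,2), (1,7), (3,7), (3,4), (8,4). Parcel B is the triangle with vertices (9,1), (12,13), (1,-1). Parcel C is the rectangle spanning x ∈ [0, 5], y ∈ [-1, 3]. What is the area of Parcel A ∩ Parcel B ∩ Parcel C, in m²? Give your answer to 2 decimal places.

The intersection is the polygon with vertices (4.143,3), (5,3), (5,2), (3.357,2).
By the shoelace formula its area is 1.25.

1.25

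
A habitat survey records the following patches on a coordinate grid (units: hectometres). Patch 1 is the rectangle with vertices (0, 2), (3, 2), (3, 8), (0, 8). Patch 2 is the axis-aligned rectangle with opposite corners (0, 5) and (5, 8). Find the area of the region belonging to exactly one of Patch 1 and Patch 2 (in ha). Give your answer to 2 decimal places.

|Patch 1∩Patch 2|: x∈[0,3], y∈[5,8] → 3·3 = 9.
|Patch 1 △ Patch 2| = |Patch 1| + |Patch 2| − 2·|Patch 1∩Patch 2| = 18 + 15 − 18 = 15.00.

15.00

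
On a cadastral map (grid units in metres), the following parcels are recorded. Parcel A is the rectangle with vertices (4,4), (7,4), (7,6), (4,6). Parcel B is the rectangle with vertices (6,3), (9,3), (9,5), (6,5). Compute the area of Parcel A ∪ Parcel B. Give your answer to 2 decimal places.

11.00

By inclusion–exclusion:
Individual areas: |Parcel A| = 6, |Parcel B| = 6.
|Parcel A∩Parcel B|: x∈[6,7], y∈[4,5] → 1·1 = 1.
|Parcel A ∪ Parcel B| = 12 − 1 = 11.00.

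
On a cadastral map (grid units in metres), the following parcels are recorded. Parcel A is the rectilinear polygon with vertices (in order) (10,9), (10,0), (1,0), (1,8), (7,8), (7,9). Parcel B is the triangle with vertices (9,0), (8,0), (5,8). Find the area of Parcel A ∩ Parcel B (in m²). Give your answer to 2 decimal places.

The intersection is the polygon with vertices (8,0), (5,8), (9,0).
By the shoelace formula its area is 4.00.

4.00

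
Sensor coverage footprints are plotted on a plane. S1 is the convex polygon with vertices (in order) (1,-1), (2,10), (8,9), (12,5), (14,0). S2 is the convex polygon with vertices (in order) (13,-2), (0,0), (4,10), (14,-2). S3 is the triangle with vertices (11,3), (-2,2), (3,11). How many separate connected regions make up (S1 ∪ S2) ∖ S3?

2

(S1 ∪ S2) ∖ S3 splits into 2 disjoint pieces (area 67.2418, area 0.1975).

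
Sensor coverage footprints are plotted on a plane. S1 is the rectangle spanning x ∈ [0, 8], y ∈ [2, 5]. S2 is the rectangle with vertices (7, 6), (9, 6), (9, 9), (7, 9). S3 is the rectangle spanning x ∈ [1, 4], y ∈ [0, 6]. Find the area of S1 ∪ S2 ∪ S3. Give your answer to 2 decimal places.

39.00

By inclusion–exclusion:
Individual areas: |S1| = 24, |S2| = 6, |S3| = 18.
|S1∩S2| = 0 (no overlap).
|S1∩S3|: x∈[1,4], y∈[2,5] → 3·3 = 9.
|S2∩S3| = 0 (no overlap).
|S1∩S2∩S3| = 0.
|S1 ∪ S2 ∪ S3| = 48 − 9 + 0 = 39.00.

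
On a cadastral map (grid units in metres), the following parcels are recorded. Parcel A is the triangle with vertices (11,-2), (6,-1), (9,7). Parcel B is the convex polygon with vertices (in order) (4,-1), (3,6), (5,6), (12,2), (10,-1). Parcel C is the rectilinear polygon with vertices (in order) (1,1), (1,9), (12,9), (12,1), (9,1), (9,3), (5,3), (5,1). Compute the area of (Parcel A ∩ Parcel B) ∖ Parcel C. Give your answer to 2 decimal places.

|Parcel A ∩ Parcel B| = 15.7298.
|(Parcel A ∩ Parcel B) ∩ Parcel C| = 3.959.
|(Parcel A ∩ Parcel B) ∖ Parcel C| = 15.7298 − 3.959 = 11.77.

11.77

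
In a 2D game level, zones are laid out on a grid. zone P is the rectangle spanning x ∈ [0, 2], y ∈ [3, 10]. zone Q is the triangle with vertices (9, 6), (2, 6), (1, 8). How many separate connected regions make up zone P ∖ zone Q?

zone P ∖ zone Q is a single connected region.

1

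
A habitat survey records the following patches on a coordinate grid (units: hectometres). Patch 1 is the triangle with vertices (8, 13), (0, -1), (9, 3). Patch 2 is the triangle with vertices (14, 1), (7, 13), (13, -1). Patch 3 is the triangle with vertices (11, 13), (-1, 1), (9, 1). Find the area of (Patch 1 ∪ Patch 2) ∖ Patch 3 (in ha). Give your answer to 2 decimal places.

20.13

|Patch 1 ∪ Patch 2| = 59.5798.
|(Patch 1 ∪ Patch 2) ∩ Patch 3| = 39.4471.
|(Patch 1 ∪ Patch 2) ∖ Patch 3| = 59.5798 − 39.4471 = 20.13.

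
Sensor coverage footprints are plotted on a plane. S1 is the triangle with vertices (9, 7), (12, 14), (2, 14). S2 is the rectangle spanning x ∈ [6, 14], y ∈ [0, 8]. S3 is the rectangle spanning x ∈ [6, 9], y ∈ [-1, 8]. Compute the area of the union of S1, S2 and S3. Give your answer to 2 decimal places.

By inclusion–exclusion:
Individual areas: |S1| = 35, |S2| = 64, |S3| = 27.
|S1∩S2| = 0.7143.
|S1∩S3| = 0.5.
|S2∩S3|: x∈[6,9], y∈[0,8] → 3·8 = 24.
|S1∩S2∩S3| = 0.5.
|S1 ∪ S2 ∪ S3| = 126 − 25.2143 + 0.5 = 101.29.

101.29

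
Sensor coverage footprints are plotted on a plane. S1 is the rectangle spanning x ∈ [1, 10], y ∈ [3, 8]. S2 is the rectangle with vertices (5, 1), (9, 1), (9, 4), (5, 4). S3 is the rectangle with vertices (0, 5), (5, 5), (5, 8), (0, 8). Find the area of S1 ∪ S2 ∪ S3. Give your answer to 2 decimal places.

56.00

By inclusion–exclusion:
Individual areas: |S1| = 45, |S2| = 12, |S3| = 15.
|S1∩S2|: x∈[5,9], y∈[3,4] → 4·1 = 4.
|S1∩S3|: x∈[1,5], y∈[5,8] → 4·3 = 12.
|S2∩S3| = 0 (no overlap).
|S1∩S2∩S3| = 0.
|S1 ∪ S2 ∪ S3| = 72 − 16 + 0 = 56.00.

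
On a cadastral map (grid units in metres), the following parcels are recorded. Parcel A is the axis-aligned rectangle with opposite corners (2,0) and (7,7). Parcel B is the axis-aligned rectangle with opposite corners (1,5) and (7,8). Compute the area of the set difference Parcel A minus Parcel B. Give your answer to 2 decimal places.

|Parcel A∩Parcel B|: x∈[2,7], y∈[5,7] → 5·2 = 10.
|Parcel A| = 35.
|Parcel A ∖ Parcel B| = |Parcel A| − |Parcel A∩Parcel B| = 35 − 10 = 25.00.

25.00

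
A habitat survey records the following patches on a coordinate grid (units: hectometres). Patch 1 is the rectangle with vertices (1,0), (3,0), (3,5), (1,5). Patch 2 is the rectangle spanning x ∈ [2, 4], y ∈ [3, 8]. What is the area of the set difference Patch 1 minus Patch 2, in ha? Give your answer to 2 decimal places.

8.00

|Patch 1∩Patch 2|: x∈[2,3], y∈[3,5] → 1·2 = 2.
|Patch 1| = 10.
|Patch 1 ∖ Patch 2| = |Patch 1| − |Patch 1∩Patch 2| = 10 − 2 = 8.00.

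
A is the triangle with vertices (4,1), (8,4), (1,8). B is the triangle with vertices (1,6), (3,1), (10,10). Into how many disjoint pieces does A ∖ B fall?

A ∖ B splits into 2 disjoint pieces (area 6.4921, area 1.2487).

2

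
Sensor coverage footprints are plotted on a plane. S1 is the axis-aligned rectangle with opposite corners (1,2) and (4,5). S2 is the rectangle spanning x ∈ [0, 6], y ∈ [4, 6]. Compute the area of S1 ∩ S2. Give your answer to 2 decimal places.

3.00

|S1∩S2|: x∈[1,4], y∈[4,5] → 3·1 = 3.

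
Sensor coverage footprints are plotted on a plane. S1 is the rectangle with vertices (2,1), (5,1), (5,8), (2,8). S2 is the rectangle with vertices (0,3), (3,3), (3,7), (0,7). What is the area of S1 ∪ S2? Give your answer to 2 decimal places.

29.00

By inclusion–exclusion:
Individual areas: |S1| = 21, |S2| = 12.
|S1∩S2|: x∈[2,3], y∈[3,7] → 1·4 = 4.
|S1 ∪ S2| = 33 − 4 = 29.00.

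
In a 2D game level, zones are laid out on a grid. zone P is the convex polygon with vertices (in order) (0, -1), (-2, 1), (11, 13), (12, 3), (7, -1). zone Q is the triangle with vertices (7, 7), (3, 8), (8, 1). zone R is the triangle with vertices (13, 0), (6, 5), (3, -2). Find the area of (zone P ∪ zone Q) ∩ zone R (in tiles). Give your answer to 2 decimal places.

The region (zone P ∪ zone Q) ∩ zone R is the polygon with vertices (7,-1), (3.429,-1), (6,5), (10.491,1.792).
By the shoelace formula its area is 22.58.

22.58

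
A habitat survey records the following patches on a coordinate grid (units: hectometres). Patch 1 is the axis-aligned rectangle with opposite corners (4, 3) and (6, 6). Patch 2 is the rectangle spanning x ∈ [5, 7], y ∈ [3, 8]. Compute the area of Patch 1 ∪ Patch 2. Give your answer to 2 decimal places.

By inclusion–exclusion:
Individual areas: |Patch 1| = 6, |Patch 2| = 10.
|Patch 1∩Patch 2|: x∈[5,6], y∈[3,6] → 1·3 = 3.
|Patch 1 ∪ Patch 2| = 16 − 3 = 13.00.

13.00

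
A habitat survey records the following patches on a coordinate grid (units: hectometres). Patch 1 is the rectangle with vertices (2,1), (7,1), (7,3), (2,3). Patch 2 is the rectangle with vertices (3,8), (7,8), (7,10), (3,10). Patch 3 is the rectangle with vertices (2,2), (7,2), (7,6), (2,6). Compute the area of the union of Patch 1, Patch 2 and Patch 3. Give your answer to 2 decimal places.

By inclusion–exclusion:
Individual areas: |Patch 1| = 10, |Patch 2| = 8, |Patch 3| = 20.
|Patch 1∩Patch 2| = 0 (no overlap).
|Patch 1∩Patch 3|: x∈[2,7], y∈[2,3] → 5·1 = 5.
|Patch 2∩Patch 3| = 0 (no overlap).
|Patch 1∩Patch 2∩Patch 3| = 0.
|Patch 1 ∪ Patch 2 ∪ Patch 3| = 38 − 5 + 0 = 33.00.

33.00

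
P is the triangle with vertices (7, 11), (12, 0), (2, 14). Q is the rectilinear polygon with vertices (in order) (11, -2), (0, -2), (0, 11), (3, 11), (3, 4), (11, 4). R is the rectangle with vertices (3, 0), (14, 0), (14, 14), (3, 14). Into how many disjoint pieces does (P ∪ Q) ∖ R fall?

(P ∪ Q) ∖ R splits into 2 disjoint pieces (area 55, area 0.4).

2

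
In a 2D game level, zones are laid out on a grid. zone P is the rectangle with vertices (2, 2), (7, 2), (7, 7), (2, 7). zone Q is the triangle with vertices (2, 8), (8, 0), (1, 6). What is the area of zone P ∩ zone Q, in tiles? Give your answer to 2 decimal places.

7.36

The intersection is the polygon with vertices (2,7), (2.75,7), (6.5,2), (5.667,2), (2,5.143).
By the shoelace formula its area is 7.36.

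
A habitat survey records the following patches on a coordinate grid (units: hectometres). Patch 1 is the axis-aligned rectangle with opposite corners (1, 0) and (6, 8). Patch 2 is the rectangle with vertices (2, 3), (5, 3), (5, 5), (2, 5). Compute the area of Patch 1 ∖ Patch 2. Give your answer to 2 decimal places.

|Patch 1∩Patch 2|: x∈[2,5], y∈[3,5] → 3·2 = 6.
|Patch 1| = 40.
|Patch 1 ∖ Patch 2| = |Patch 1| − |Patch 1∩Patch 2| = 40 − 6 = 34.00.

34.00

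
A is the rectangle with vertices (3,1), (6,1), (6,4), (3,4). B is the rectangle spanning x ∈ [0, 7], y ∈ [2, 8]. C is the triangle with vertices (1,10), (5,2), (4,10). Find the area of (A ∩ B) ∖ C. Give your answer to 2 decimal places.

5.25

|A ∩ B| = 6.
|(A ∩ B) ∩ C| = 0.75.
|(A ∩ B) ∖ C| = 6 − 0.75 = 5.25.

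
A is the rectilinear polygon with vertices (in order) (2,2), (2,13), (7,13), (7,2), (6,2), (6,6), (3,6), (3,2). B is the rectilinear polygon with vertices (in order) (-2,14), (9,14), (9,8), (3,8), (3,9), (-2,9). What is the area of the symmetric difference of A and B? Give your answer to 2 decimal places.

|A| = 43, |B| = 61, |A∩B| = 24.
|A △ B| = |A| + |B| − 2·|A∩B| = 43 + 61 − 48 = 56.00.

56.00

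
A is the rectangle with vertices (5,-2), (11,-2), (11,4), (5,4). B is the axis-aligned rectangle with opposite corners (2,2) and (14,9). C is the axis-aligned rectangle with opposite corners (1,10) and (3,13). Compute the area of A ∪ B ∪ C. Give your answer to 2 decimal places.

114.00

By inclusion–exclusion:
Individual areas: |A| = 36, |B| = 84, |C| = 6.
|A∩B|: x∈[5,11], y∈[2,4] → 6·2 = 12.
|A∩C| = 0 (no overlap).
|B∩C| = 0 (no overlap).
|A∩B∩C| = 0.
|A ∪ B ∪ C| = 126 − 12 + 0 = 114.00.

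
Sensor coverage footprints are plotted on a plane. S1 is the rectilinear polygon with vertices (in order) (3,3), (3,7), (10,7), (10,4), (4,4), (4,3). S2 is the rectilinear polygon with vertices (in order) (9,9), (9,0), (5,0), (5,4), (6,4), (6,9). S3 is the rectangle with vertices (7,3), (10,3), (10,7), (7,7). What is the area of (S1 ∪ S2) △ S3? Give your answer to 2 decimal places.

34.00

|S1 ∪ S2| = 44.
|(S1 ∪ S2) ∩ S3| = 11.
|(S1 ∪ S2) △ S3| = 44 + 12 − 22 = 34.00.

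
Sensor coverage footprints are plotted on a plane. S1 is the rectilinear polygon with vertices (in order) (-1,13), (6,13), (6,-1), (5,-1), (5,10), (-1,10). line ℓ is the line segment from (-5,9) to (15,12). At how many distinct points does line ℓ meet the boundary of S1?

2

The segment meets the boundary at (6,10.65), (1.667,10).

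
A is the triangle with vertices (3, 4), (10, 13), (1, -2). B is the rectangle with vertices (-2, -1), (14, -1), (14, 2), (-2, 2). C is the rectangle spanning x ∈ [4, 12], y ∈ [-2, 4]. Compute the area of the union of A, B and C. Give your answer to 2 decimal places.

81.70

By inclusion–exclusion:
Individual areas: |A| = 12, |B| = 48, |C| = 48.
|A∩B| = 2.
|A∩C| = 0.3.
|B∩C|: x∈[4,12], y∈[-1,2] → 8·3 = 24.
|A∩B∩C| = 0.
|A ∪ B ∪ C| = 108 − 26.3 + 0 = 81.70.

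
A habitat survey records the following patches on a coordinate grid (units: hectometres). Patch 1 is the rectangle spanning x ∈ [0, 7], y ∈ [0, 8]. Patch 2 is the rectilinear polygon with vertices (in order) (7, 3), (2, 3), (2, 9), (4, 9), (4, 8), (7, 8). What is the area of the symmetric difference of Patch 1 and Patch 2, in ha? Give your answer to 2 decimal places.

33.00

|Patch 1| = 56, |Patch 2| = 27, |Patch 1∩Patch 2| = 25.
|Patch 1 △ Patch 2| = |Patch 1| + |Patch 2| − 2·|Patch 1∩Patch 2| = 56 + 27 − 50 = 33.00.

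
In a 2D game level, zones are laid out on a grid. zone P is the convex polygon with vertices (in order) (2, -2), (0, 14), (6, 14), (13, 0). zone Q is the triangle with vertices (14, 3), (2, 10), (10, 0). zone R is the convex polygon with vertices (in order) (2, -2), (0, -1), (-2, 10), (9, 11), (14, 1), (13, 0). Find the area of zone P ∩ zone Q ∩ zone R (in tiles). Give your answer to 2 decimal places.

The intersection is the polygon with vertices (10,0), (2,10), (10.471,5.059), (12.182,1.636).
By the shoelace formula its area is 27.72.

27.72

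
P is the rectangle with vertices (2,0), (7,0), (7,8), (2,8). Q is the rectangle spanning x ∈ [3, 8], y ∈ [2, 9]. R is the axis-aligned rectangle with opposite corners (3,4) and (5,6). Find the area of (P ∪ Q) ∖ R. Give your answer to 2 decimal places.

47.00

|P ∪ Q| = 51.
|(P ∪ Q) ∩ R| = 4.
|(P ∪ Q) ∖ R| = 51 − 4 = 47.00.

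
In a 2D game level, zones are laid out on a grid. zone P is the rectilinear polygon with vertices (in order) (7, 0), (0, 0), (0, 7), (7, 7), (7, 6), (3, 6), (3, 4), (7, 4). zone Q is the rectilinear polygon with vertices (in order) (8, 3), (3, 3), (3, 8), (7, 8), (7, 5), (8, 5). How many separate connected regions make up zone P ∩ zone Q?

zone P ∩ zone Q splits into 2 disjoint pieces (area 4, area 4).

2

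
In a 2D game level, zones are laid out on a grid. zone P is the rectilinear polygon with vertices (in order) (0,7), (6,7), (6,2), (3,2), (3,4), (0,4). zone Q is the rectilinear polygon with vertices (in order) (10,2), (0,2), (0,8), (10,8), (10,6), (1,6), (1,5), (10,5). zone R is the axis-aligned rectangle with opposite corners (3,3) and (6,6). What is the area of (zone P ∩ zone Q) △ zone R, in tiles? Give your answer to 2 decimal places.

16.00

|zone P ∩ zone Q| = 19.
|(zone P ∩ zone Q) ∩ zone R| = 6.
|(zone P ∩ zone Q) △ zone R| = 19 + 9 − 12 = 16.00.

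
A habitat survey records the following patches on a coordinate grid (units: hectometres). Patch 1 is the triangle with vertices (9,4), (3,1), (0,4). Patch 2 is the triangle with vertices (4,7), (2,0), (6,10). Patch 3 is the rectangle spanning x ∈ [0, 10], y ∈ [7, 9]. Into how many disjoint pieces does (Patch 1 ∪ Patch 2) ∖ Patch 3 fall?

(Patch 1 ∪ Patch 2) ∖ Patch 3 splits into 2 disjoint pieces (area 15.5127, area 0.1333).

2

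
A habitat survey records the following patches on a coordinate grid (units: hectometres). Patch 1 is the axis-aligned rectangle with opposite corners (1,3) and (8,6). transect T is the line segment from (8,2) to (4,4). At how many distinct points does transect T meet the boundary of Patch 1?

The segment meets the boundary at (6,3).

1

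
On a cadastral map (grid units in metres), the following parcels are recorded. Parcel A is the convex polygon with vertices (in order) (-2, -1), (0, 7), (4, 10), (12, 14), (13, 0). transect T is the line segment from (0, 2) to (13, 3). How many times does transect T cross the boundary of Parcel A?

The segment meets the boundary at (12.787,2.984).

1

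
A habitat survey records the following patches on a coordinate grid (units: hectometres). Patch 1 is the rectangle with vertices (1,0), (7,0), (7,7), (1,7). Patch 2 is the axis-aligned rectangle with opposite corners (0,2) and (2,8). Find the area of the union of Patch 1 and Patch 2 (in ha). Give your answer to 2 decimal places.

49.00

By inclusion–exclusion:
Individual areas: |Patch 1| = 42, |Patch 2| = 12.
|Patch 1∩Patch 2|: x∈[1,2], y∈[2,7] → 1·5 = 5.
|Patch 1 ∪ Patch 2| = 54 − 5 = 49.00.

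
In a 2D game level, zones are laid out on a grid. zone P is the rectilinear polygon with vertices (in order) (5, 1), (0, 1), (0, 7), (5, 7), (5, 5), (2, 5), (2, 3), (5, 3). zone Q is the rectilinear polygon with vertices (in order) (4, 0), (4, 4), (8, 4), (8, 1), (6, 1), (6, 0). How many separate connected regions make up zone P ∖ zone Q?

1

zone P ∖ zone Q is a single connected region.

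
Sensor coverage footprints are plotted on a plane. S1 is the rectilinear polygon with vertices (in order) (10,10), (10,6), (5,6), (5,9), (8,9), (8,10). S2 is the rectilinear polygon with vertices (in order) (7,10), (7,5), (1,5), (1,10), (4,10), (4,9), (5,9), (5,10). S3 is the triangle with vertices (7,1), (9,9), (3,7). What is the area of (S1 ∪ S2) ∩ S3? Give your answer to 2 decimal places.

The region (S1 ∪ S2) ∩ S3 is the polygon with vertices (7,6), (7,5), (4.333,5), (3,7), (9,9), (8.25,6).
By the shoelace formula its area is 13.54.

13.54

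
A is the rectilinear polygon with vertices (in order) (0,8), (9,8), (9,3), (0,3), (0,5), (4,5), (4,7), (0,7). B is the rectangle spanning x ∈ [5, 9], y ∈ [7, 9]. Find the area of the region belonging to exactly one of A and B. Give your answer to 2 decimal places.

|A| = 37, |B| = 8, |A∩B| = 4.
|A △ B| = |A| + |B| − 2·|A∩B| = 37 + 8 − 8 = 37.00.

37.00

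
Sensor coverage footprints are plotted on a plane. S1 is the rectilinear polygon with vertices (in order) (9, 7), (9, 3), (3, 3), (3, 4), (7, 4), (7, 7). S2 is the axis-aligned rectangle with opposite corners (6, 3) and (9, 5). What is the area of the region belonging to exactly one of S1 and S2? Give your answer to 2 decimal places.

|S1| = 12, |S2| = 6, |S1∩S2| = 5.
|S1 △ S2| = |S1| + |S2| − 2·|S1∩S2| = 12 + 6 − 10 = 8.00.

8.00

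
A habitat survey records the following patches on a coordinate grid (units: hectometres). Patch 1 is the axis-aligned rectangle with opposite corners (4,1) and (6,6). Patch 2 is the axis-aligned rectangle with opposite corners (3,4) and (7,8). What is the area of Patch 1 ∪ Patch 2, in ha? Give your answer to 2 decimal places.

By inclusion–exclusion:
Individual areas: |Patch 1| = 10, |Patch 2| = 16.
|Patch 1∩Patch 2|: x∈[4,6], y∈[4,6] → 2·2 = 4.
|Patch 1 ∪ Patch 2| = 26 − 4 = 22.00.

22.00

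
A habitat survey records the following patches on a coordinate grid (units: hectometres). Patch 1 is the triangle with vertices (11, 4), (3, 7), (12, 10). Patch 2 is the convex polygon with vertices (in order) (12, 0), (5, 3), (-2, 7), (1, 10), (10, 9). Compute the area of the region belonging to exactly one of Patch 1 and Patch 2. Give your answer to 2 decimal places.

|Patch 1| = 25.5, |Patch 2| = 74.5, |Patch 1∩Patch 2| = 19.8036.
|Patch 1 △ Patch 2| = |Patch 1| + |Patch 2| − 2·|Patch 1∩Patch 2| = 25.5 + 74.5 − 39.6071 = 60.39.

60.39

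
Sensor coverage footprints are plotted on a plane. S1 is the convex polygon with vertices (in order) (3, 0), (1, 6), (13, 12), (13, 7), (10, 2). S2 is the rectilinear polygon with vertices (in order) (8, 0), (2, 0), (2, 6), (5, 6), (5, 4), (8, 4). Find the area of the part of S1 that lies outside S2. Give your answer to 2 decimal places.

|S1| = 81.5, |S1∩S2| = 24.9286.
|S1 ∖ S2| = |S1| − |S1∩S2| = 81.5 − 24.9286 = 56.57.

56.57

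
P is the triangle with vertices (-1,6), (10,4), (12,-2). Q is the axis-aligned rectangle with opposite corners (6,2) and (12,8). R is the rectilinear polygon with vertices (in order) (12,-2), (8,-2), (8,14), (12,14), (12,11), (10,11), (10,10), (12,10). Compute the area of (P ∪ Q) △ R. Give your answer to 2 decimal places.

54.06

|P ∪ Q| = 56.8788.
|(P ∪ Q) ∩ R| = 32.4103.
|(P ∪ Q) △ R| = 56.8788 + 62 − 64.8205 = 54.06.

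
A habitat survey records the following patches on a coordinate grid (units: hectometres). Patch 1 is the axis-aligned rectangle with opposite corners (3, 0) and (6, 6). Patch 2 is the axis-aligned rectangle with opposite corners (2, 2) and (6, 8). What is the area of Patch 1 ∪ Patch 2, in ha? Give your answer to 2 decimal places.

30.00

By inclusion–exclusion:
Individual areas: |Patch 1| = 18, |Patch 2| = 24.
|Patch 1∩Patch 2|: x∈[3,6], y∈[2,6] → 3·4 = 12.
|Patch 1 ∪ Patch 2| = 42 − 12 = 30.00.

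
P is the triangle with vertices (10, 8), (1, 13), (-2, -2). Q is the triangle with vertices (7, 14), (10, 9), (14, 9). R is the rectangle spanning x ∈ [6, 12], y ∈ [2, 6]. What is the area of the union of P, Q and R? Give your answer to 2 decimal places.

107.93

By inclusion–exclusion:
Individual areas: |P| = 75, |Q| = 10, |R| = 24.
|P∩Q| = 0.
|P∩R| = 1.0667.
|Q∩R| = 0.
|P∩Q∩R| = 0.
|P ∪ Q ∪ R| = 109 − 1.0667 + 0 = 107.93.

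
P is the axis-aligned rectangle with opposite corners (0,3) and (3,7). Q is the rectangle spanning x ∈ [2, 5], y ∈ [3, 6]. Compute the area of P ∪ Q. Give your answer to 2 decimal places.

By inclusion–exclusion:
Individual areas: |P| = 12, |Q| = 9.
|P∩Q|: x∈[2,3], y∈[3,6] → 1·3 = 3.
|P ∪ Q| = 21 − 3 = 18.00.

18.00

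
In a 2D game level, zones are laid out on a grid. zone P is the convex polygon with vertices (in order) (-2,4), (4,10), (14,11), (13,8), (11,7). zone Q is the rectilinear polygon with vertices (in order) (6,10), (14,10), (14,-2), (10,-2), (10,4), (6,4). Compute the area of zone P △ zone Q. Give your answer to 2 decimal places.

75.90

|zone P| = 51, |zone Q| = 72, |zone P∩zone Q| = 23.5513.
|zone P △ zone Q| = |zone P| + |zone Q| − 2·|zone P∩zone Q| = 51 + 72 − 47.1026 = 75.90.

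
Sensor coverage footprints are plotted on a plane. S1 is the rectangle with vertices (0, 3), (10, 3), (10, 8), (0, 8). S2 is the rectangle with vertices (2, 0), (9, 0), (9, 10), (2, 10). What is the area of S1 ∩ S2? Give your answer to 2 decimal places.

|S1∩S2|: x∈[2,9], y∈[3,8] → 7·5 = 35.

35.00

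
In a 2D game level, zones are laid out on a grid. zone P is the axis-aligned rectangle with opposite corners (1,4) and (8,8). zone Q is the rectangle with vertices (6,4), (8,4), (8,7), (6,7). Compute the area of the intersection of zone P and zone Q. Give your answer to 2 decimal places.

6.00

|zone P∩zone Q|: x∈[6,8], y∈[4,7] → 2·3 = 6.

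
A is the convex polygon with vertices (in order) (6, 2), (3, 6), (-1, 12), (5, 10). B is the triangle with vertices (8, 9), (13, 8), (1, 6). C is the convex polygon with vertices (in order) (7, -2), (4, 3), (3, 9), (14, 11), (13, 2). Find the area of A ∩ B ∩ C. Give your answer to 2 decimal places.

The intersection is the polygon with vertices (5.271,7.83), (5.408,6.735), (3.432,6.405), (3.333,7).
By the shoelace formula its area is 1.72.

1.72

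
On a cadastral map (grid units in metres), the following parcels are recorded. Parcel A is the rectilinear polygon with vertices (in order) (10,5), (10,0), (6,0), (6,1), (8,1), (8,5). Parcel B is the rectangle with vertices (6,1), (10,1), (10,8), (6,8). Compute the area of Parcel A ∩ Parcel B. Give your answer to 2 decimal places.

8.00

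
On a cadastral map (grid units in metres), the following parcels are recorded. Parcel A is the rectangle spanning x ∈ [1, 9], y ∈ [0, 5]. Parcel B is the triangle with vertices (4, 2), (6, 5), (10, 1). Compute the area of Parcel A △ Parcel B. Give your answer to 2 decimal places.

|Parcel A| = 40, |Parcel B| = 10, |Parcel A∩Parcel B| = 9.5833.
|Parcel A △ Parcel B| = |Parcel A| + |Parcel B| − 2·|Parcel A∩Parcel B| = 40 + 10 − 19.1667 = 30.83.

30.83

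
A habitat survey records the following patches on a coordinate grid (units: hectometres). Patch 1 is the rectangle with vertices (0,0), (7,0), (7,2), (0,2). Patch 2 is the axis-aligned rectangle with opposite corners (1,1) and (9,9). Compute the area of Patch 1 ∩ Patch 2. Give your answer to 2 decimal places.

6.00

|Patch 1∩Patch 2|: x∈[1,7], y∈[1,2] → 6·1 = 6.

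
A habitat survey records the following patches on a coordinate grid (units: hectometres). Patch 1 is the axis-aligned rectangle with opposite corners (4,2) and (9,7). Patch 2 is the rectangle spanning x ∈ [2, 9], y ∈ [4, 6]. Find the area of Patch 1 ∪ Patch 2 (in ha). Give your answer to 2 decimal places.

By inclusion–exclusion:
Individual areas: |Patch 1| = 25, |Patch 2| = 14.
|Patch 1∩Patch 2|: x∈[4,9], y∈[4,6] → 5·2 = 10.
|Patch 1 ∪ Patch 2| = 39 − 10 = 29.00.

29.00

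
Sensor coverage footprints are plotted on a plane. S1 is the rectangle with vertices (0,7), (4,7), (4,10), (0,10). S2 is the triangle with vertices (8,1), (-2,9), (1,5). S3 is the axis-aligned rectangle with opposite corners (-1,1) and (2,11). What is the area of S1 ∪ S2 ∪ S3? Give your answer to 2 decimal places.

40.38

By inclusion–exclusion:
Individual areas: |S1| = 12, |S2| = 8, |S3| = 30.
|S1∩S2| = 0.1.
|S1∩S3|: x∈[0,2], y∈[7,10] → 2·3 = 6.
|S2∩S3| = 3.619.
|S1∩S2∩S3| = 0.1.
|S1 ∪ S2 ∪ S3| = 50 − 9.719 + 0.1 = 40.38.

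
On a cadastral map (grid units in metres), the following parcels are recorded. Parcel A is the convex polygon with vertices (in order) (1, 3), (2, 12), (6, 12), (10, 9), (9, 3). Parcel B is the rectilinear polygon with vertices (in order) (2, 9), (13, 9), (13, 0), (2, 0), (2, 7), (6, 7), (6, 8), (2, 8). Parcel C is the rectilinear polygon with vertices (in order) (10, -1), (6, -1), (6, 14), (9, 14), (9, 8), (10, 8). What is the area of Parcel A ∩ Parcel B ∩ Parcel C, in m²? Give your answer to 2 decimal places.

20.08

The intersection is the polygon with vertices (6,3), (6,7), (6,8), (6,9), (9,9), (9,8), (9.833,8), (9,3).
By the shoelace formula its area is 20.08.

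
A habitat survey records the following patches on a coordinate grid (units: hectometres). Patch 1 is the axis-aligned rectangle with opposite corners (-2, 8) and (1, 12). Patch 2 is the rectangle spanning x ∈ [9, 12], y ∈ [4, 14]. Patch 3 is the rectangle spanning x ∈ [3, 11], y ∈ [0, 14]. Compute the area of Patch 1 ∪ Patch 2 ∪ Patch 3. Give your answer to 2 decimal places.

By inclusion–exclusion:
Individual areas: |Patch 1| = 12, |Patch 2| = 30, |Patch 3| = 112.
|Patch 1∩Patch 2| = 0 (no overlap).
|Patch 1∩Patch 3| = 0 (no overlap).
|Patch 2∩Patch 3|: x∈[9,11], y∈[4,14] → 2·10 = 20.
|Patch 1∩Patch 2∩Patch 3| = 0.
|Patch 1 ∪ Patch 2 ∪ Patch 3| = 154 − 20 + 0 = 134.00.

134.00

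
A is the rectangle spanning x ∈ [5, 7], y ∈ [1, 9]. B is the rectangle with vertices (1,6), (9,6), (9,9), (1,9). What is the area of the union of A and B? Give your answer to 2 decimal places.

By inclusion–exclusion:
Individual areas: |A| = 16, |B| = 24.
|A∩B|: x∈[5,7], y∈[6,9] → 2·3 = 6.
|A ∪ B| = 40 − 6 = 34.00.

34.00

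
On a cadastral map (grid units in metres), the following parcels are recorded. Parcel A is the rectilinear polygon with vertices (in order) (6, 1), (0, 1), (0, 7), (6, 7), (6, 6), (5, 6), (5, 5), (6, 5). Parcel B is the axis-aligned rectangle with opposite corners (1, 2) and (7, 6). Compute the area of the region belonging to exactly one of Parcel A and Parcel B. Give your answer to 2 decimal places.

|Parcel A| = 35, |Parcel B| = 24, |Parcel A∩Parcel B| = 19.
|Parcel A △ Parcel B| = |Parcel A| + |Parcel B| − 2·|Parcel A∩Parcel B| = 35 + 24 − 38 = 21.00.

21.00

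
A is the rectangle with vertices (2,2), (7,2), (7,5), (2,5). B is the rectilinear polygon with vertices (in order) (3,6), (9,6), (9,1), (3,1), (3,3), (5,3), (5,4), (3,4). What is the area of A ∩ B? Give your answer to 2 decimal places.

The intersection is the polygon with vertices (7,5), (7,2), (3,2), (3,3), (5,3), (5,4), (3,4), (3,5).
By the shoelace formula its area is 10.00.

10.00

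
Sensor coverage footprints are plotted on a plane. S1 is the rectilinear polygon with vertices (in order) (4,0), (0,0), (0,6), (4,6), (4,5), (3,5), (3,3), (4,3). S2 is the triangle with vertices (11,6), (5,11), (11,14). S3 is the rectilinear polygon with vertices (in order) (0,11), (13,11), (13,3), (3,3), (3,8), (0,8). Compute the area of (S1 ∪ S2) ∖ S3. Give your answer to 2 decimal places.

|S1 ∪ S2| = 46.
|(S1 ∪ S2) ∩ S3| = 16.
|(S1 ∪ S2) ∖ S3| = 46 − 16 = 30.00.

30.00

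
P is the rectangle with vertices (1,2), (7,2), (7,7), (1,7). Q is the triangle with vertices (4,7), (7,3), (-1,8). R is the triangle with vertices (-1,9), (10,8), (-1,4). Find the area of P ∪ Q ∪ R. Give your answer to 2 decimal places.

50.41

By inclusion–exclusion:
Individual areas: |P| = 30, |Q| = 8.5, |R| = 27.5.
|P∩Q| = 6.75.
|P∩R| = 7.0909.
|Q∩R| = 5.2741.
|P∩Q∩R| = 3.5241.
|P ∪ Q ∪ R| = 66 − 19.115 + 3.5241 = 50.41.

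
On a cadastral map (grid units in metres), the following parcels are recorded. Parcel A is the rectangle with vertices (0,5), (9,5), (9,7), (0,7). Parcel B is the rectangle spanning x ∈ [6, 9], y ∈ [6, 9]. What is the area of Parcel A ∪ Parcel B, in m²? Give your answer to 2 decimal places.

By inclusion–exclusion:
Individual areas: |Parcel A| = 18, |Parcel B| = 9.
|Parcel A∩Parcel B|: x∈[6,9], y∈[6,7] → 3·1 = 3.
|Parcel A ∪ Parcel B| = 27 − 3 = 24.00.

24.00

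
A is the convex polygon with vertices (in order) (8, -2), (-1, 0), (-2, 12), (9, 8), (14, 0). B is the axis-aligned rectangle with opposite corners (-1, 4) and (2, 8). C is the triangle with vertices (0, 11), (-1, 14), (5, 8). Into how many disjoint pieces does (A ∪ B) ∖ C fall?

1

(A ∪ B) ∖ C is a single connected region.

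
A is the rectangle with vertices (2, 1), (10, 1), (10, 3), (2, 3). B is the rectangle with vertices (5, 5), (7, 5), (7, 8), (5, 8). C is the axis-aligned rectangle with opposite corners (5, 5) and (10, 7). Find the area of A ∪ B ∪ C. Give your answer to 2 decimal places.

28.00

By inclusion–exclusion:
Individual areas: |A| = 16, |B| = 6, |C| = 10.
|A∩B| = 0 (no overlap).
|A∩C| = 0 (no overlap).
|B∩C|: x∈[5,7], y∈[5,7] → 2·2 = 4.
|A∩B∩C| = 0.
|A ∪ B ∪ C| = 32 − 4 + 0 = 28.00.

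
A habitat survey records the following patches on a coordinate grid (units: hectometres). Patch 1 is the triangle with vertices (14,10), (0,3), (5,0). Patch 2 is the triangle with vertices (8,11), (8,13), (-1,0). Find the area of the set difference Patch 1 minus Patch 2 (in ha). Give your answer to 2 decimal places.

37.87

|Patch 1| = 38.5, |Patch 1∩Patch 2| = 0.6316.
|Patch 1 ∖ Patch 2| = |Patch 1| − |Patch 1∩Patch 2| = 38.5 − 0.6316 = 37.87.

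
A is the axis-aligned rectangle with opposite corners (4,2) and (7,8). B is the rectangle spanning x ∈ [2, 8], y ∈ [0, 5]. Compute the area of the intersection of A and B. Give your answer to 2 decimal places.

9.00

|A∩B|: x∈[4,7], y∈[2,5] → 3·3 = 9.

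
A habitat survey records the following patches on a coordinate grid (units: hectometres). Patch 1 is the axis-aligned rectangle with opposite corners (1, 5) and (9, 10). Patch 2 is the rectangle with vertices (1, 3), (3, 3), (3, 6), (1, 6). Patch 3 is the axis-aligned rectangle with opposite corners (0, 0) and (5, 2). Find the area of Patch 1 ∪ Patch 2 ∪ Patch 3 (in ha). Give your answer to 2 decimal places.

54.00

By inclusion–exclusion:
Individual areas: |Patch 1| = 40, |Patch 2| = 6, |Patch 3| = 10.
|Patch 1∩Patch 2|: x∈[1,3], y∈[5,6] → 2·1 = 2.
|Patch 1∩Patch 3| = 0 (no overlap).
|Patch 2∩Patch 3| = 0 (no overlap).
|Patch 1∩Patch 2∩Patch 3| = 0.
|Patch 1 ∪ Patch 2 ∪ Patch 3| = 56 − 2 + 0 = 54.00.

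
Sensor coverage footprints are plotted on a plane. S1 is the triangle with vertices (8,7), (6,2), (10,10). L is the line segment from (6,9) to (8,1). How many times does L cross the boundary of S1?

2

The segment meets the boundary at (7.167,4.333), (7.077,4.692).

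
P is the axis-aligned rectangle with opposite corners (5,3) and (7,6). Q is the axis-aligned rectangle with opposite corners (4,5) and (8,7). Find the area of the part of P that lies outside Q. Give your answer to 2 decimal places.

4.00

|P∩Q|: x∈[5,7], y∈[5,6] → 2·1 = 2.
|P| = 6.
|P ∖ Q| = |P| − |P∩Q| = 6 − 2 = 4.00.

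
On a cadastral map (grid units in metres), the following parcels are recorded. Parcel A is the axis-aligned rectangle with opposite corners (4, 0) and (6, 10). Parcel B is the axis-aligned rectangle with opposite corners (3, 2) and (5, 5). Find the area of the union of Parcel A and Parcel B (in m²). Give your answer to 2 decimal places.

23.00

By inclusion–exclusion:
Individual areas: |Parcel A| = 20, |Parcel B| = 6.
|Parcel A∩Parcel B|: x∈[4,5], y∈[2,5] → 1·3 = 3.
|Parcel A ∪ Parcel B| = 26 − 3 = 23.00.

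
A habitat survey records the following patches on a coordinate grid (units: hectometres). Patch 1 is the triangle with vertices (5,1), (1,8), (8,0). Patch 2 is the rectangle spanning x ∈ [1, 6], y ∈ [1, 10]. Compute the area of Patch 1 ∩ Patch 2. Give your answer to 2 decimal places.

The intersection is the polygon with vertices (1,8), (6,2.286), (6,1), (5,1).
By the shoelace formula its area is 6.71.

6.71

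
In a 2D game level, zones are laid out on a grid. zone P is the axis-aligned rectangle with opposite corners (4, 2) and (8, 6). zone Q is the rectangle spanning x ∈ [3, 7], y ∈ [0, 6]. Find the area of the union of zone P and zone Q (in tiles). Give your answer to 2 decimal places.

By inclusion–exclusion:
Individual areas: |zone P| = 16, |zone Q| = 24.
|zone P∩zone Q|: x∈[4,7], y∈[2,6] → 3·4 = 12.
|zone P ∪ zone Q| = 40 − 12 = 28.00.

28.00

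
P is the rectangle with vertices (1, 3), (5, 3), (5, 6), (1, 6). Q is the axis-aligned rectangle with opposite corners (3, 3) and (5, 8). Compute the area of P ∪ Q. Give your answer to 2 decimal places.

By inclusion–exclusion:
Individual areas: |P| = 12, |Q| = 10.
|P∩Q|: x∈[3,5], y∈[3,6] → 2·3 = 6.
|P ∪ Q| = 22 − 6 = 16.00.

16.00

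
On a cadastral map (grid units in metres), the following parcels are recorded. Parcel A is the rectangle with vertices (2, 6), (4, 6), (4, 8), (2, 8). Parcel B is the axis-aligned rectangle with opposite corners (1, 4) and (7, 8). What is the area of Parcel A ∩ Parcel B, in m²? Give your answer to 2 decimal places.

4.00

|Parcel A∩Parcel B|: x∈[2,4], y∈[6,8] → 2·2 = 4.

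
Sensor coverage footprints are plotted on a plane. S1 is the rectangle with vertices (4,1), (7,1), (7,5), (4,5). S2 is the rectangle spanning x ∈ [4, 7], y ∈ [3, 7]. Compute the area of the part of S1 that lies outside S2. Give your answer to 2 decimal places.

|S1∩S2|: x∈[4,7], y∈[3,5] → 3·2 = 6.
|S1| = 12.
|S1 ∖ S2| = |S1| − |S1∩S2| = 12 − 6 = 6.00.

6.00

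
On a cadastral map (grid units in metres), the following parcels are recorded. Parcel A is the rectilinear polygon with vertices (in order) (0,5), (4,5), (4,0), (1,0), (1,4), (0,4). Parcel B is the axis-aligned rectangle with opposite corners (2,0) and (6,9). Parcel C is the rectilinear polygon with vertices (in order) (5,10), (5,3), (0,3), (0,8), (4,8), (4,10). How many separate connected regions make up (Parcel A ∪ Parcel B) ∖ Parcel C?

(Parcel A ∪ Parcel B) ∖ Parcel C splits into 2 disjoint pieces (area 2, area 21).

2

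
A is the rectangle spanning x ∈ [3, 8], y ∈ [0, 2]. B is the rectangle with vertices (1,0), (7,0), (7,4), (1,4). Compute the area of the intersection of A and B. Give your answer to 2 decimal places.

8.00

|A∩B|: x∈[3,7], y∈[0,2] → 4·2 = 8.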